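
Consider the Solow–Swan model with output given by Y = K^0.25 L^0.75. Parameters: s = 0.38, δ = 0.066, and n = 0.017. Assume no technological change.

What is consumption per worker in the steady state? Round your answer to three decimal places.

In steady state, investment equals break-even investment: s·k^α = (n + δ)·k.
Rearranging, k^(1−α) = s / (n + δ).
k^0.75 = 0.38 / (0.017 + 0.066) = 0.38 / 0.083 = 4.5783
k* = 4.5783^(1/0.75) ≈ 7.6022
y* = (k*)^α = 7.6022^0.25 ≈ 1.6605
c* = (1 − s)·y* = (1 − 0.38) × 1.6605 ≈ 1.0295

c* ≈ 1.030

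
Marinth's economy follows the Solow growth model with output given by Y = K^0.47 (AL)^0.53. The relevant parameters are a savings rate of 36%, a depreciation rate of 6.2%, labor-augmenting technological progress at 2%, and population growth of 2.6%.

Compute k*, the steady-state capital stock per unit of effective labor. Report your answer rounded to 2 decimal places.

k* = 9.70

At the steady state, Δk = 0, so s·k^α = (n + g + δ)·k.
Rearranging, k^(1−α) = s / (n + g + δ).
k^0.53 = 0.36 / (0.026 + 0.020 + 0.062) = 0.36 / 0.108 = 3.3333
k* = 3.3333^(1/0.53) ≈ 9.6952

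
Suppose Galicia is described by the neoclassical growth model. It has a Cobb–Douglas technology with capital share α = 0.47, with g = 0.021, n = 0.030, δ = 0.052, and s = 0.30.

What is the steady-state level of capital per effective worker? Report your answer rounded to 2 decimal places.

k* = 7.52

In steady state, investment equals break-even investment: s·k^α = (n + g + δ)·k.
Dividing both sides by k: k^(1−α) = s / (n + g + δ).
k^0.53 = 0.30 / (0.030 + 0.021 + 0.052) = 0.30 / 0.103 = 2.9126
k* = 2.9126^(1/0.53) ≈ 7.5163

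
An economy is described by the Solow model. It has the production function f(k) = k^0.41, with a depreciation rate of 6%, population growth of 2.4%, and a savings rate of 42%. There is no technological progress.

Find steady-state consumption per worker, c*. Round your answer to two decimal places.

At the steady state, Δk = 0, so s·k^α = (n + δ)·k.
Dividing both sides by k: k^(1−α) = s / (n + δ).
k^0.59 = 0.42 / (0.024 + 0.060) = 0.42 / 0.084 = 5.0000
k* = 5.0000^(1/0.59) ≈ 15.3001
y* = (k*)^α = 15.3001^0.41 ≈ 3.0600
c* = (1 − s)·y* = (1 − 0.42) × 3.0600 ≈ 1.7748

c* = 1.77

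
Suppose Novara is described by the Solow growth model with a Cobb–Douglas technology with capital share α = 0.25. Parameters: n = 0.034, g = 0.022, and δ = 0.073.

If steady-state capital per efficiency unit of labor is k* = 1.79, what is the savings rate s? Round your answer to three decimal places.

s ≈ 0.200

Steady state requires s·f(k) = (n + g + δ)·k, i.e. s·k^α = (n + g + δ)·k.
So s / (n + g + δ) = (k*)^(1−α) = 1.79^0.75 = 1.5475.
Therefore s = 1.5475 × (n + g + δ) = 1.5475 × 0.129 = 0.1996.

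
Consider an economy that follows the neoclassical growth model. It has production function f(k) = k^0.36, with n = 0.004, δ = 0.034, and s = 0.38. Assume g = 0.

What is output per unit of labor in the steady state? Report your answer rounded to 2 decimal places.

y* ≈ 3.65

In steady state, investment equals break-even investment: s·k^α = (n + δ)·k.
Dividing both sides by k: k^(1−α) = s / (n + δ).
k^0.64 = 0.38 / (0.004 + 0.034) = 0.38 / 0.038 = 10.0000
k* = 10.0000^(1/0.64) ≈ 36.5174
y* = (k*)^α = 36.5174^0.36 ≈ 3.6517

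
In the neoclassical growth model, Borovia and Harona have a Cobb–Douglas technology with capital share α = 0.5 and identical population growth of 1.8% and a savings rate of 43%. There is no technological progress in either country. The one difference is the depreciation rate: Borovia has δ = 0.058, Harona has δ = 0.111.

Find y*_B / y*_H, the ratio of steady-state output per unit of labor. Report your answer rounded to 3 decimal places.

Steady-state y* = [s/(n + δ)]^(α/(1−α)), so the ratio is [ (s_B/(n + δ)_B) / (s_H/(n + δ)_H) ]^1.
s_B/(n + δ)_B = 0.43/0.076 = 5.6579; s_H/(n + δ)_H = 0.43/0.129 = 3.3333.
Ratio = (5.6579/3.3333)^1 = 1.6974^1 ≈ 1.6974

ratio ≈ 1.697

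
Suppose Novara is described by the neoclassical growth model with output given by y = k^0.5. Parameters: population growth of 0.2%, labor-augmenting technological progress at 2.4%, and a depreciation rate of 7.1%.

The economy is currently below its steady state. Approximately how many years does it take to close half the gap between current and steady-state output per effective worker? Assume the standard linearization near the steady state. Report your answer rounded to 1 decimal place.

Near the steady state the convergence rate is λ = (1 − α)(n + g + δ).
λ = (1 − 0.5) × 0.097 = 0.5 × 0.097 = 0.0485
Half-life = ln 2 / λ = 0.6931 / 0.0485 ≈ 14.29 years

half-life ≈ 14.3 years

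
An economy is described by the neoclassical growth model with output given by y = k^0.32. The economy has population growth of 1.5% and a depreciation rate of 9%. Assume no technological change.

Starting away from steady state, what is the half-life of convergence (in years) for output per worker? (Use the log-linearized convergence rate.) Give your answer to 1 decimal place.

t_½ ≈ 9.7 years

Near the steady state the convergence rate is λ = (1 − α)(n + δ).
λ = (1 − 0.32) × 0.105 = 0.68 × 0.105 = 0.0714
Half-life = ln 2 / λ = 0.6931 / 0.0714 ≈ 9.71 years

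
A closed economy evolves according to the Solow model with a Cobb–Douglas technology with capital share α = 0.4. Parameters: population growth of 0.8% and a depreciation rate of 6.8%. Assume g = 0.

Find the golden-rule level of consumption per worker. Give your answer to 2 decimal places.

At the golden rule, f'(k) = n + δ, so α·k^(α−1) = n + δ and k_gold = (α/(n + δ))^(1/(1−α)).
k_gold = (0.4/0.076)^(1/0.6) = 5.2632^1.6667 ≈ 15.9260
c_gold = f(k_gold) − (n + δ)·k_gold = 3.0258 − 0.076×15.9260 ≈ 1.8154

c_gold ≈ 1.82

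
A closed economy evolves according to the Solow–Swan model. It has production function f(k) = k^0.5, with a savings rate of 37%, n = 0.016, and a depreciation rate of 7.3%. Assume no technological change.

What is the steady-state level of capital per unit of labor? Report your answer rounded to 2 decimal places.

Steady state requires s·f(k) = (n + δ)·k, i.e. s·k^α = (n + δ)·k.
Rearranging, k^(1−α) = s / (n + δ).
k^0.5 = 0.37 / (0.016 + 0.073) = 0.37 / 0.089 = 4.1573
k* = 4.1573^(1/0.5) ≈ 17.2831

k* = 17.28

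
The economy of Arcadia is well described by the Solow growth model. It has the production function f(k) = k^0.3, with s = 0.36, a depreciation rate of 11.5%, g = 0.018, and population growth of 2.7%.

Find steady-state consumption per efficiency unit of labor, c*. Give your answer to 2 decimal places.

At the steady state, Δk = 0, so s·k^α = (n + g + δ)·k.
Dividing both sides by k: k^(1−α) = s / (n + g + δ).
k^0.7 = 0.36 / (0.027 + 0.018 + 0.115) = 0.36 / 0.160 = 2.2500
k* = 2.2500^(1/0.7) ≈ 3.1851
y* = (k*)^α = 3.1851^0.3 ≈ 1.4156
c* = (1 − s)·y* = (1 − 0.36) × 1.4156 ≈ 0.9060

c* = 0.91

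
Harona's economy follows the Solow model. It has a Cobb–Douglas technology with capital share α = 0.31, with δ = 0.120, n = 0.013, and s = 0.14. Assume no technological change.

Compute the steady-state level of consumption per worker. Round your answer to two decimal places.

In steady state, investment equals break-even investment: s·k^α = (n + δ)·k.
Rearranging, k^(1−α) = s / (n + δ).
k^0.69 = 0.14 / (0.013 + 0.120) = 0.14 / 0.133 = 1.0526
k* = 1.0526^(1/0.69) ≈ 1.0771
y* = (k*)^α = 1.0771^0.31 ≈ 1.0233
c* = (1 − s)·y* = (1 − 0.14) × 1.0233 ≈ 0.8800

c* ≈ 0.88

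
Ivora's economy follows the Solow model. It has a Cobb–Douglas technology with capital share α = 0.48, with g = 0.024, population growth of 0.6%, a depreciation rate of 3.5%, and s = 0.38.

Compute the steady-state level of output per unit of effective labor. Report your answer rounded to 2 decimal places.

y* = 5.10

At the steady state, Δk = 0, so s·k^α = (n + g + δ)·k.
Rearranging, k^(1−α) = s / (n + g + δ).
k^0.52 = 0.38 / (0.006 + 0.024 + 0.035) = 0.38 / 0.065 = 5.8462
k* = 5.8462^(1/0.52) ≈ 29.8371
y* = (k*)^α = 29.8371^0.48 ≈ 5.1037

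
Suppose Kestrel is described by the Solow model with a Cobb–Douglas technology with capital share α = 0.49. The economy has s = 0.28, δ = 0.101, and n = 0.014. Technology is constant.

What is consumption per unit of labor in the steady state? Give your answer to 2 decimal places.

At the steady state, Δk = 0, so s·k^α = (n + δ)·k.
Rearranging, k^(1−α) = s / (n + δ).
k^0.51 = 0.28 / (0.014 + 0.101) = 0.28 / 0.115 = 2.4348
k* = 2.4348^(1/0.51) ≈ 5.7249
y* = (k*)^α = 5.7249^0.49 ≈ 2.3513
c* = (1 − s)·y* = (1 − 0.28) × 2.3513 ≈ 1.6929

c* = 1.69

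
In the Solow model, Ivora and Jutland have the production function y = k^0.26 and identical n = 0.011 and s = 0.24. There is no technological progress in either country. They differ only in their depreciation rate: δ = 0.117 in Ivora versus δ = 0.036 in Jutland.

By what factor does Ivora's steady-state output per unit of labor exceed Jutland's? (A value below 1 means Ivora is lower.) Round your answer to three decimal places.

ratio ≈ 0.703

Steady-state y* = [s/(n + δ)]^(α/(1−α)), so the ratio is [ (s_I/(n + δ)_I) / (s_J/(n + δ)_J) ]^0.3514.
s_I/(n + δ)_I = 0.24/0.128 = 1.8750; s_J/(n + δ)_J = 0.24/0.047 = 5.1064.
Ratio = (1.8750/5.1064)^0.3514 = 0.3672^0.3514 ≈ 0.7032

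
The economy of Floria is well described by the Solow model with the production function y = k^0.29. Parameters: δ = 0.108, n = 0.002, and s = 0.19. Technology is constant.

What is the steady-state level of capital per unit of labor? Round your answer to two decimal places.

At the steady state, Δk = 0, so s·k^α = (n + δ)·k.
Rearranging, k^(1−α) = s / (n + δ).
k^0.71 = 0.19 / (0.002 + 0.108) = 0.19 / 0.110 = 1.7273
k* = 1.7273^(1/0.71) ≈ 2.1593

k* ≈ 2.16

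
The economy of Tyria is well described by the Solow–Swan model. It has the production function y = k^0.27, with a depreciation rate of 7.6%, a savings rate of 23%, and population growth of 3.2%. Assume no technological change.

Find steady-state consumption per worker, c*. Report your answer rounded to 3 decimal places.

c* = 1.018

In steady state, investment equals break-even investment: s·k^α = (n + δ)·k.
Dividing both sides by k: k^(1−α) = s / (n + δ).
k^0.73 = 0.23 / (0.032 + 0.076) = 0.23 / 0.108 = 2.1296
k* = 2.1296^(1/0.73) ≈ 2.8166
y* = (k*)^α = 2.8166^0.27 ≈ 1.3226
c* = (1 − s)·y* = (1 − 0.23) × 1.3226 ≈ 1.0184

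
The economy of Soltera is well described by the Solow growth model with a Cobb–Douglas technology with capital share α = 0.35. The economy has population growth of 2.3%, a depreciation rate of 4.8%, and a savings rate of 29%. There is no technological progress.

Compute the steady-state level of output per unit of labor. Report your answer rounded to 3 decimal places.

y* = 2.133

In steady state, investment equals break-even investment: s·k^α = (n + δ)·k.
Rearranging, k^(1−α) = s / (n + δ).
k^0.65 = 0.29 / (0.023 + 0.048) = 0.29 / 0.071 = 4.0845
k* = 4.0845^(1/0.65) ≈ 8.7139
y* = (k*)^α = 8.7139^0.35 ≈ 2.1334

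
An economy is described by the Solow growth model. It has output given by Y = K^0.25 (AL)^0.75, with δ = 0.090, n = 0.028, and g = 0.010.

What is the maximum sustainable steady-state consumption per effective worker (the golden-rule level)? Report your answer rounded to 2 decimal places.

At the golden rule, f'(k) = n + g + δ, so α·k^(α−1) = n + g + δ and k_gold = (α/(n + g + δ))^(1/(1−α)).
k_gold = (0.25/0.128)^(1/0.75) = 1.9531^1.3333 ≈ 2.4413
c_gold = f(k_gold) − (n + g + δ)·k_gold = 1.2500 − 0.128×2.4413 ≈ 0.9375

c_gold ≈ 0.94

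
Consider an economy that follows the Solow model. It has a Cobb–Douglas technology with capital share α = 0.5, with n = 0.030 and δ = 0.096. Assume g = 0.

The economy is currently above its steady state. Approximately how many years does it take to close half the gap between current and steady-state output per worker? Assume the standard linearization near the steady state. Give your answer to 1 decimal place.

Near the steady state the convergence rate is λ = (1 − α)(n + δ).
λ = (1 − 0.5) × 0.126 = 0.5 × 0.126 = 0.0630
Half-life = ln 2 / λ = 0.6931 / 0.0630 ≈ 11.00 years

half-life ≈ 11.0 years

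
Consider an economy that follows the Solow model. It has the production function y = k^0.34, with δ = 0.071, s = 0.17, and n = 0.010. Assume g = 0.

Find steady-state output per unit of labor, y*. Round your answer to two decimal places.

y* ≈ 1.47

In steady state, investment equals break-even investment: s·k^α = (n + δ)·k.
Dividing both sides by k: k^(1−α) = s / (n + δ).
k^0.66 = 0.17 / (0.010 + 0.071) = 0.17 / 0.081 = 2.0988
k* = 2.0988^(1/0.66) ≈ 3.0749
y* = (k*)^α = 3.0749^0.34 ≈ 1.4651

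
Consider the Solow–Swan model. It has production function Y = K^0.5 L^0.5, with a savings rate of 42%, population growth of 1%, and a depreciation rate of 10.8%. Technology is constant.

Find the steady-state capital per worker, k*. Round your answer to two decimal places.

In steady state, investment equals break-even investment: s·k^α = (n + δ)·k.
Dividing both sides by k: k^(1−α) = s / (n + δ).
k^0.5 = 0.42 / (0.010 + 0.108) = 0.42 / 0.118 = 3.5593
k* = 3.5593^(1/0.5) ≈ 12.6686

k* ≈ 12.67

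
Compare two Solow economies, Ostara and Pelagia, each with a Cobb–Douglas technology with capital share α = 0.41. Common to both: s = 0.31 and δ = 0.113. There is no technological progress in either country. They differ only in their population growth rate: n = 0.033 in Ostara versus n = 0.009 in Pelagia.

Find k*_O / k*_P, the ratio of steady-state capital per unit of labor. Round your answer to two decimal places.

Steady-state k* = [s/(n + δ)]^(1/(1−α)), so the ratio is [ (s_O/(n + δ)_O) / (s_P/(n + δ)_P) ]^1.6949.
s_O/(n + δ)_O = 0.31/0.146 = 2.1233; s_P/(n + δ)_P = 0.31/0.122 = 2.5410.
Ratio = (2.1233/2.5410)^1.6949 = 0.8356^1.6949 ≈ 0.7376

k*_O / k*_P ≈ 0.74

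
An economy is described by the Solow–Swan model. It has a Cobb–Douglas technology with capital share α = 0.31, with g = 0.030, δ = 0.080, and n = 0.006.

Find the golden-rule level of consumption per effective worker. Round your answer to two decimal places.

c_gold ≈ 1.07

At the golden rule, f'(k) = n + g + δ, so α·k^(α−1) = n + g + δ and k_gold = (α/(n + g + δ))^(1/(1−α)).
k_gold = (0.31/0.116)^(1/0.69) = 2.6724^1.4493 ≈ 4.1563
c_gold = f(k_gold) − (n + g + δ)·k_gold = 1.5552 − 0.116×4.1563 ≈ 1.0731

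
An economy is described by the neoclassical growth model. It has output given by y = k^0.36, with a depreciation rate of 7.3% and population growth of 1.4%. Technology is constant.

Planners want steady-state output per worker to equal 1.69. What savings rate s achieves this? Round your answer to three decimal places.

At the steady state, Δk = 0, so s·k^α = (n + δ)·k.
Since y* = [s/(n + δ)]^(α/(1−α)), we have s/(n + δ) = (y*)^((1−α)/α) = 1.69^1.7778 = 2.5418.
Therefore s = 2.5418 × (n + δ) = 2.5418 × 0.087 = 0.2211.

s ≈ 0.221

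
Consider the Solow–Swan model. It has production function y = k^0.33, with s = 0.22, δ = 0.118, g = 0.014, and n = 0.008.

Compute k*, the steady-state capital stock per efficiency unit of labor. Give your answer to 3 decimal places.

k* = 1.963

Steady state requires s·f(k) = (n + g + δ)·k, i.e. s·k^α = (n + g + δ)·k.
Dividing both sides by k: k^(1−α) = s / (n + g + δ).
k^0.67 = 0.22 / (0.008 + 0.014 + 0.118) = 0.22 / 0.140 = 1.5714
k* = 1.5714^(1/0.67) ≈ 1.9632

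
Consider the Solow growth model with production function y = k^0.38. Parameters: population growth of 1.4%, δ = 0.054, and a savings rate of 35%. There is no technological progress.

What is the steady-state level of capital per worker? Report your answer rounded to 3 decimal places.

At the steady state, Δk = 0, so s·k^α = (n + δ)·k.
Dividing both sides by k: k^(1−α) = s / (n + δ).
k^0.62 = 0.35 / (0.014 + 0.054) = 0.35 / 0.068 = 5.1471
k* = 5.1471^(1/0.62) ≈ 14.0502

k* ≈ 14.050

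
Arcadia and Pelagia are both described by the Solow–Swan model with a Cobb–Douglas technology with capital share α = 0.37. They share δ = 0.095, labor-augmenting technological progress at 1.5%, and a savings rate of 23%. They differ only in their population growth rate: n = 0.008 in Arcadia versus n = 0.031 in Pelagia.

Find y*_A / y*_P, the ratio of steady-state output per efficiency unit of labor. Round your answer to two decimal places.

Steady-state y* = [s/(n + g + δ)]^(α/(1−α)), so the ratio is [ (s_A/(n + g + δ)_A) / (s_P/(n + g + δ)_P) ]^0.5873.
s_A/(n + g + δ)_A = 0.23/0.118 = 1.9492; s_P/(n + g + δ)_P = 0.23/0.141 = 1.6312.
Ratio = (1.9492/1.6312)^0.5873 = 1.1949^0.5873 ≈ 1.1102

ratio ≈ 1.11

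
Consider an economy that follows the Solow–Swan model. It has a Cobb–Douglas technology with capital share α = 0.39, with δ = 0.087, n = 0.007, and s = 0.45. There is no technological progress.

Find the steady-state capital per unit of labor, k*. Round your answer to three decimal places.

In steady state, investment equals break-even investment: s·k^α = (n + δ)·k.
Dividing both sides by k: k^(1−α) = s / (n + δ).
k^0.61 = 0.45 / (0.007 + 0.087) = 0.45 / 0.094 = 4.7872
k* = 4.7872^(1/0.61) ≈ 13.0283

k* = 13.028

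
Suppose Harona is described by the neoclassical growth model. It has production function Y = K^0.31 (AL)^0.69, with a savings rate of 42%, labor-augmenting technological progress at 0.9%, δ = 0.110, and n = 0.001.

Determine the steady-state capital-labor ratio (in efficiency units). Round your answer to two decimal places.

k* = 6.14

In steady state, investment equals break-even investment: s·k^α = (n + g + δ)·k.
Rearranging, k^(1−α) = s / (n + g + δ).
k^0.69 = 0.42 / (0.001 + 0.009 + 0.110) = 0.42 / 0.120 = 3.5000
k* = 3.5000^(1/0.69) ≈ 6.1448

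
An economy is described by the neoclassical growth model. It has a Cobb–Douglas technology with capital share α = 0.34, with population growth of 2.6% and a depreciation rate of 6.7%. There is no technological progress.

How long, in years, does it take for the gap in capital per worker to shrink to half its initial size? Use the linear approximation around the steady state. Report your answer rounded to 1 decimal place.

Near the steady state the convergence rate is λ = (1 − α)(n + δ).
λ = (1 − 0.34) × 0.093 = 0.66 × 0.093 = 0.06138
Half-life = ln 2 / λ = 0.6931 / 0.06138 ≈ 11.29 years

t_½ ≈ 11.3 years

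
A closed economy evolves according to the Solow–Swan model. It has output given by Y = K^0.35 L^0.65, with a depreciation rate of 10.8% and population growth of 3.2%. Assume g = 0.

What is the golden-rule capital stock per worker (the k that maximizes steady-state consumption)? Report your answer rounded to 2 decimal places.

The golden rule sets f'(k) = n + δ, i.e. α·k^(α−1) = n + δ.
So k^(1−α) = α / (n + δ) = 0.35 / 0.140 = 2.5000.
k_gold = 2.5000^(1/0.65) ≈ 4.0946

k_gold ≈ 4.09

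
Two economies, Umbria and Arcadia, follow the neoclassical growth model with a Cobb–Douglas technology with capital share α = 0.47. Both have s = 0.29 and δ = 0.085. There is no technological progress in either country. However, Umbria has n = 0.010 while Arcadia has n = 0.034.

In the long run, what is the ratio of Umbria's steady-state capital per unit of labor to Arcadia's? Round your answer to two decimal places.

k*_U / k*_A ≈ 1.53

Steady-state k* = [s/(n + δ)]^(1/(1−α)), so the ratio is [ (s_U/(n + δ)_U) / (s_A/(n + δ)_A) ]^1.8868.
s_U/(n + δ)_U = 0.29/0.095 = 3.0526; s_A/(n + δ)_A = 0.29/0.119 = 2.4370.
Ratio = (3.0526/2.4370)^1.8868 = 1.2526^1.8868 ≈ 1.5295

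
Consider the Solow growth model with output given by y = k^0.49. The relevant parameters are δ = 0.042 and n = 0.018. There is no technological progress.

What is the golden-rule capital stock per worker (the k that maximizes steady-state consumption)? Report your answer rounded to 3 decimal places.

k_gold ≈ 61.422

The golden rule sets f'(k) = n + δ, i.e. α·k^(α−1) = n + δ.
So k^(1−α) = α / (n + δ) = 0.49 / 0.060 = 8.1667.
k_gold = 8.1667^(1/0.51) ≈ 61.4224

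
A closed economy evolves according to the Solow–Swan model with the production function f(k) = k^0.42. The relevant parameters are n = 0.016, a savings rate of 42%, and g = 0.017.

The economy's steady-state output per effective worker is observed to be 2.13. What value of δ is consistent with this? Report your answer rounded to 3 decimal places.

Steady state requires s·f(k) = (n + g + δ)·k, i.e. s·k^α = (n + g + δ)·k.
Since y* = [s/(n + g + δ)]^(α/(1−α)), we have s/(n + g + δ) = (y*)^((1−α)/α) = 2.13^1.381 = 2.8411.
Therefore n + g + δ = s / 2.8411 = 0.42 / 2.8411 = 0.1478, so δ = 0.1478 − 0.033 = 0.1148.

δ ≈ 0.115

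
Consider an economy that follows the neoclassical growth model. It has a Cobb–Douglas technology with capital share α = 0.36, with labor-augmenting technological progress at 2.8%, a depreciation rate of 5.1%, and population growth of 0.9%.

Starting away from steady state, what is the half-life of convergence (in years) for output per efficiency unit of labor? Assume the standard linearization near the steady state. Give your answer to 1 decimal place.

Near the steady state the convergence rate is λ = (1 − α)(n + g + δ).
λ = (1 − 0.36) × 0.088 = 0.64 × 0.088 = 0.05632
Half-life = ln 2 / λ = 0.6931 / 0.05632 ≈ 12.31 years

t_½ ≈ 12.3 years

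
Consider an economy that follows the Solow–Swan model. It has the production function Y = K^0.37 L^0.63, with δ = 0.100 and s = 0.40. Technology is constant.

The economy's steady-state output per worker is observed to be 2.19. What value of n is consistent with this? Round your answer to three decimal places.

At the steady state, Δk = 0, so s·k^α = (n + δ)·k.
Since y* = [s/(n + δ)]^(α/(1−α)), we have s/(n + δ) = (y*)^((1−α)/α) = 2.19^1.7027 = 3.7990.
Therefore n + δ = s / 3.7990 = 0.40 / 3.7990 = 0.1053, so n = 0.1053 − 0.100 = 0.0053.

n ≈ 0.005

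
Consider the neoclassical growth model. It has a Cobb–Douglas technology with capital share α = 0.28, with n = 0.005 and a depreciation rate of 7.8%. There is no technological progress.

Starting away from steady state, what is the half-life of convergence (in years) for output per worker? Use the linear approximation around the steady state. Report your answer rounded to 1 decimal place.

t_½ ≈ 11.6 years

Near the steady state the convergence rate is λ = (1 − α)(n + δ).
λ = (1 − 0.28) × 0.083 = 0.72 × 0.083 = 0.05976
Half-life = ln 2 / λ = 0.6931 / 0.05976 ≈ 11.60 years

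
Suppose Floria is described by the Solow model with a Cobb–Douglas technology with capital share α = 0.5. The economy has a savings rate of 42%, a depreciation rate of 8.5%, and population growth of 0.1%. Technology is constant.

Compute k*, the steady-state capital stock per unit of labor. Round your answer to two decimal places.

k* = 23.85

Steady state requires s·f(k) = (n + δ)·k, i.e. s·k^α = (n + δ)·k.
Rearranging, k^(1−α) = s / (n + δ).
k^0.5 = 0.42 / (0.001 + 0.085) = 0.42 / 0.086 = 4.8837
k* = 4.8837^(1/0.5) ≈ 23.8505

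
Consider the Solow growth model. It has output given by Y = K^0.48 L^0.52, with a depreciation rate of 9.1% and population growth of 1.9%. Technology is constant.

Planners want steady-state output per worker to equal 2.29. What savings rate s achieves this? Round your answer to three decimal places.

s ≈ 0.270

In steady state, investment equals break-even investment: s·k^α = (n + δ)·k.
Since y* = [s/(n + δ)]^(α/(1−α)), we have s/(n + δ) = (y*)^((1−α)/α) = 2.29^1.0833 = 2.4536.
Therefore s = 2.4536 × (n + δ) = 2.4536 × 0.110 = 0.2699.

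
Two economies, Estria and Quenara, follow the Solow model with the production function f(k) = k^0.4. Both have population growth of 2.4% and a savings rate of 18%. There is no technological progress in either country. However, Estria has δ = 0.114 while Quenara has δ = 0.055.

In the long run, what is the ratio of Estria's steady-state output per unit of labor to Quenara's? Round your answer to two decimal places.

Steady-state y* = [s/(n + δ)]^(α/(1−α)), so the ratio is [ (s_E/(n + δ)_E) / (s_Q/(n + δ)_Q) ]^0.6667.
s_E/(n + δ)_E = 0.18/0.138 = 1.3043; s_Q/(n + δ)_Q = 0.18/0.079 = 2.2785.
Ratio = (1.3043/2.2785)^0.6667 = 0.5724^0.6667 ≈ 0.6894

y*_E / y*_Q ≈ 0.69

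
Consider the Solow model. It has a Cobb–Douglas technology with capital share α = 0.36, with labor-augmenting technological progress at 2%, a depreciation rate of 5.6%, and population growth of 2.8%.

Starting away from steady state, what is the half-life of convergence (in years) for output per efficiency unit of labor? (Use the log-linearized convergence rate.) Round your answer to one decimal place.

Near the steady state the convergence rate is λ = (1 − α)(n + g + δ).
λ = (1 − 0.36) × 0.104 = 0.64 × 0.104 = 0.06656
Half-life = ln 2 / λ = 0.6931 / 0.06656 ≈ 10.41 years

half-life ≈ 10.4 years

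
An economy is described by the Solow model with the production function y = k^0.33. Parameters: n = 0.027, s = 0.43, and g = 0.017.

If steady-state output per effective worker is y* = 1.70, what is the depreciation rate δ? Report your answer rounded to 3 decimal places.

Steady state requires s·f(k) = (n + g + δ)·k, i.e. s·k^α = (n + g + δ)·k.
Since y* = [s/(n + g + δ)]^(α/(1−α)), we have s/(n + g + δ) = (y*)^((1−α)/α) = 1.70^2.0303 = 2.9368.
Therefore n + g + δ = s / 2.9368 = 0.43 / 2.9368 = 0.1464, so δ = 0.1464 − 0.044 = 0.1024.

δ ≈ 0.102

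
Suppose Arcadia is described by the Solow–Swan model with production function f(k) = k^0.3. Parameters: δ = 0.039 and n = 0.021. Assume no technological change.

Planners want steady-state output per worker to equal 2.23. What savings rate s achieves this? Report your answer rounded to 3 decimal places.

s ≈ 0.390

At the steady state, Δk = 0, so s·k^α = (n + δ)·k.
Since y* = [s/(n + δ)]^(α/(1−α)), we have s/(n + δ) = (y*)^((1−α)/α) = 2.23^2.3333 = 6.4968.
Therefore s = 6.4968 × (n + δ) = 6.4968 × 0.060 = 0.3898.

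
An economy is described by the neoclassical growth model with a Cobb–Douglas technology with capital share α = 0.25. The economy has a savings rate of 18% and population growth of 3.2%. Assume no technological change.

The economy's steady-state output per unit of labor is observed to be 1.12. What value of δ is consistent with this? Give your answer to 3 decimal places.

Steady state requires s·f(k) = (n + δ)·k, i.e. s·k^α = (n + δ)·k.
Since y* = [s/(n + δ)]^(α/(1−α)), we have s/(n + δ) = (y*)^((1−α)/α) = 1.12^3 = 1.4049.
Therefore n + δ = s / 1.4049 = 0.18 / 1.4049 = 0.1281, so δ = 0.1281 − 0.032 = 0.0961.

δ ≈ 0.096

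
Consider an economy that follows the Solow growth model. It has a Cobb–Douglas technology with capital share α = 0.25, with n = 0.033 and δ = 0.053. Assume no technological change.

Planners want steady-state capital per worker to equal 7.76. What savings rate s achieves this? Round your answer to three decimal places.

Steady state requires s·f(k) = (n + δ)·k, i.e. s·k^α = (n + δ)·k.
So s / (n + δ) = (k*)^(1−α) = 7.76^0.75 = 4.6494.
Therefore s = 4.6494 × (n + δ) = 4.6494 × 0.086 = 0.3998.

s ≈ 0.400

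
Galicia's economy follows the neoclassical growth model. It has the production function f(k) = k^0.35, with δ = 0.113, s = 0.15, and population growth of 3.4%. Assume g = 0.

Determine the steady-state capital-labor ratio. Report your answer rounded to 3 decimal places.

In steady state, investment equals break-even investment: s·k^α = (n + δ)·k.
Dividing both sides by k: k^(1−α) = s / (n + δ).
k^0.65 = 0.15 / (0.034 + 0.113) = 0.15 / 0.147 = 1.0204
k* = 1.0204^(1/0.65) ≈ 1.0316

k* = 1.032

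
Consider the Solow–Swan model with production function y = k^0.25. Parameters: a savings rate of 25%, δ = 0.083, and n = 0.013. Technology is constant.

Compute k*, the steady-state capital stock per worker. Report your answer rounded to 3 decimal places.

k* = 3.583

At the steady state, Δk = 0, so s·k^α = (n + δ)·k.
Dividing both sides by k: k^(1−α) = s / (n + δ).
k^0.75 = 0.25 / (0.013 + 0.083) = 0.25 / 0.096 = 2.6042
k* = 2.6042^(1/0.75) ≈ 3.5829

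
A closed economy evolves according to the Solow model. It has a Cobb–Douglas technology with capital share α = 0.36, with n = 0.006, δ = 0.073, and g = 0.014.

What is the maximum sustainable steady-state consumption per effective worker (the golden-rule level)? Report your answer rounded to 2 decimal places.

c_gold ≈ 1.37

At the golden rule, f'(k) = n + g + δ, so α·k^(α−1) = n + g + δ and k_gold = (α/(n + g + δ))^(1/(1−α)).
k_gold = (0.36/0.093)^(1/0.64) = 3.8710^1.5625 ≈ 8.2885
c_gold = f(k_gold) − (n + g + δ)·k_gold = 2.1412 − 0.093×8.2885 ≈ 1.3704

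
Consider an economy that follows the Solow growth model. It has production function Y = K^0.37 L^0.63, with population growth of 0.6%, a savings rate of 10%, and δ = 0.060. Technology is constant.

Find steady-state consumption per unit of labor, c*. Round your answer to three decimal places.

At the steady state, Δk = 0, so s·k^α = (n + δ)·k.
Dividing both sides by k: k^(1−α) = s / (n + δ).
k^0.63 = 0.10 / (0.006 + 0.060) = 0.10 / 0.066 = 1.5152
k* = 1.5152^(1/0.63) ≈ 1.9340
y* = (k*)^α = 1.9340^0.37 ≈ 1.2764
c* = (1 − s)·y* = (1 − 0.10) × 1.2764 ≈ 1.1488

c* ≈ 1.149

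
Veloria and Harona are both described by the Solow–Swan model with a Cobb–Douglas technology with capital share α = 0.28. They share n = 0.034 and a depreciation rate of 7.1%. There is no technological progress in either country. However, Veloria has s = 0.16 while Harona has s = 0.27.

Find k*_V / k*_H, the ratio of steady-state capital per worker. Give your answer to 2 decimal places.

k*_V / k*_H ≈ 0.48

Steady-state k* = [s/(n + δ)]^(1/(1−α)), so the ratio is [ (s_V/(n + δ)_V) / (s_H/(n + δ)_H) ]^1.3889.
s_V/(n + δ)_V = 0.16/0.105 = 1.5238; s_H/(n + δ)_H = 0.27/0.105 = 2.5714.
Ratio = (1.5238/2.5714)^1.3889 = 0.5926^1.3889 ≈ 0.4835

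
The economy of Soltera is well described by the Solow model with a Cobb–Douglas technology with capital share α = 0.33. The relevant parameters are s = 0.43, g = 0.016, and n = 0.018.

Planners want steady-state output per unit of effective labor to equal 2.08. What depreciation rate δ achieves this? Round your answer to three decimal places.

δ ≈ 0.063

At the steady state, Δk = 0, so s·k^α = (n + g + δ)·k.
Since y* = [s/(n + g + δ)]^(α/(1−α)), we have s/(n + g + δ) = (y*)^((1−α)/α) = 2.08^2.0303 = 4.4235.
Therefore n + g + δ = s / 4.4235 = 0.43 / 4.4235 = 0.0972, so δ = 0.0972 − 0.034 = 0.0632.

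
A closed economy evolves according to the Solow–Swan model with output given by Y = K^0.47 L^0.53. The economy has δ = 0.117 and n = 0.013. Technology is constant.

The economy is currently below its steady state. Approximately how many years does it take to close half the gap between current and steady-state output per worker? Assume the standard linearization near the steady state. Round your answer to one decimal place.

Near the steady state the convergence rate is λ = (1 − α)(n + δ).
λ = (1 − 0.47) × 0.130 = 0.53 × 0.130 = 0.0689
Half-life = ln 2 / λ = 0.6931 / 0.0689 ≈ 10.06 years

t_½ ≈ 10.1 years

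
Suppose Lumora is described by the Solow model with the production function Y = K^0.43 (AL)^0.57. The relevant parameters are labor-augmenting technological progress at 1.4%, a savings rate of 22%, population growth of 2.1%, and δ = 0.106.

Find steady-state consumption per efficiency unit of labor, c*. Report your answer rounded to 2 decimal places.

At the steady state, Δk = 0, so s·k^α = (n + g + δ)·k.
Rearranging, k^(1−α) = s / (n + g + δ).
k^0.57 = 0.22 / (0.021 + 0.014 + 0.106) = 0.22 / 0.141 = 1.5603
k* = 1.5603^(1/0.57) ≈ 2.1825
y* = (k*)^α = 2.1825^0.43 ≈ 1.3988
c* = (1 − s)·y* = (1 − 0.22) × 1.3988 ≈ 1.0911

c* ≈ 1.09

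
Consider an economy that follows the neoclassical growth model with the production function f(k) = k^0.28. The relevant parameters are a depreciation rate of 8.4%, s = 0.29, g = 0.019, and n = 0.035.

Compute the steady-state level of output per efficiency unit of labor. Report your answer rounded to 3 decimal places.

y* = 1.335

In steady state, investment equals break-even investment: s·k^α = (n + g + δ)·k.
Dividing both sides by k: k^(1−α) = s / (n + g + δ).
k^0.72 = 0.29 / (0.035 + 0.019 + 0.084) = 0.29 / 0.138 = 2.1014
k* = 2.1014^(1/0.72) ≈ 2.8050
y* = (k*)^α = 2.8050^0.28 ≈ 1.3348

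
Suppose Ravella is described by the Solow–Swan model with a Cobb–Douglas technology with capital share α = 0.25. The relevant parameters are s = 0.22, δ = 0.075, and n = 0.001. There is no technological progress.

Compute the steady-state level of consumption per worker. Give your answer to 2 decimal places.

c* ≈ 1.11

Steady state requires s·f(k) = (n + δ)·k, i.e. s·k^α = (n + δ)·k.
Rearranging, k^(1−α) = s / (n + δ).
k^0.75 = 0.22 / (0.001 + 0.075) = 0.22 / 0.076 = 2.8947
k* = 2.8947^(1/0.75) ≈ 4.1255
y* = (k*)^α = 4.1255^0.25 ≈ 1.4252
c* = (1 − s)·y* = (1 − 0.22) × 1.4252 ≈ 1.1117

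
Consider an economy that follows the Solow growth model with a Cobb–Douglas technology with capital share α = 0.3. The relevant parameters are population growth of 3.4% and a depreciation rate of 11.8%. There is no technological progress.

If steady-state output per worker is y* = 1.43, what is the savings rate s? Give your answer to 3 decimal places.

Steady state requires s·f(k) = (n + δ)·k, i.e. s·k^α = (n + δ)·k.
Since y* = [s/(n + δ)]^(α/(1−α)), we have s/(n + δ) = (y*)^((1−α)/α) = 1.43^2.3333 = 2.3038.
Therefore s = 2.3038 × (n + δ) = 2.3038 × 0.152 = 0.3502.

s ≈ 0.350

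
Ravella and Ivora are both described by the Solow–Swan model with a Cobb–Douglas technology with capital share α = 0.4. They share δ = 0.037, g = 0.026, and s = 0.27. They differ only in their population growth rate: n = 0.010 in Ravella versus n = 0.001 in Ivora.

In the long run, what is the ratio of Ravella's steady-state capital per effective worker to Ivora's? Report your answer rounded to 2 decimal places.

Steady-state k* = [s/(n + g + δ)]^(1/(1−α)), so the ratio is [ (s_R/(n + g + δ)_R) / (s_I/(n + g + δ)_I) ]^1.6667.
s_R/(n + g + δ)_R = 0.27/0.073 = 3.6986; s_I/(n + g + δ)_I = 0.27/0.064 = 4.2188.
Ratio = (3.6986/4.2188)^1.6667 = 0.8767^1.6667 ≈ 0.8031

k*_R / k*_I ≈ 0.80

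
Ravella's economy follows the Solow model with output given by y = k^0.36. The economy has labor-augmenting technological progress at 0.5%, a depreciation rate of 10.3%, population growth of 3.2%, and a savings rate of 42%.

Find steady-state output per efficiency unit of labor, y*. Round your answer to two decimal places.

y* = 1.86

In steady state, investment equals break-even investment: s·k^α = (n + g + δ)·k.
Dividing both sides by k: k^(1−α) = s / (n + g + δ).
k^0.64 = 0.42 / (0.032 + 0.005 + 0.103) = 0.42 / 0.140 = 3.0000
k* = 3.0000^(1/0.64) ≈ 5.5655
y* = (k*)^α = 5.5655^0.36 ≈ 1.8552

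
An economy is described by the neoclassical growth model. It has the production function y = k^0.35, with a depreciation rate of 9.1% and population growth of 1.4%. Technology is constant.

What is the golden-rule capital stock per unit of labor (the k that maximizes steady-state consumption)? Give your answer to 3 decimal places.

The golden rule sets f'(k) = n + δ, i.e. α·k^(α−1) = n + δ.
So k^(1−α) = α / (n + δ) = 0.35 / 0.105 = 3.3333.
k_gold = 3.3333^(1/0.65) ≈ 6.3741

k_gold ≈ 6.374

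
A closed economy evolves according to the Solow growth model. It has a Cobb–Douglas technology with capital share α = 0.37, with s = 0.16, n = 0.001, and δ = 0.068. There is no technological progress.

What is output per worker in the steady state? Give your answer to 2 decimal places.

y* = 1.64

Steady state requires s·f(k) = (n + δ)·k, i.e. s·k^α = (n + δ)·k.
Dividing both sides by k: k^(1−α) = s / (n + δ).
k^0.63 = 0.16 / (0.001 + 0.068) = 0.16 / 0.069 = 2.3188
k* = 2.3188^(1/0.63) ≈ 3.8000
y* = (k*)^α = 3.8000^0.37 ≈ 1.6388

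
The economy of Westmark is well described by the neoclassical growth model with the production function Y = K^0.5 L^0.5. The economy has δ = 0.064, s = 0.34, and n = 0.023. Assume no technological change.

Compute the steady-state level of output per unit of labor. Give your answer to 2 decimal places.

y* ≈ 3.91

In steady state, investment equals break-even investment: s·k^α = (n + δ)·k.
Rearranging, k^(1−α) = s / (n + δ).
k^0.5 = 0.34 / (0.023 + 0.064) = 0.34 / 0.087 = 3.9080
k* = 3.9080^(1/0.5) ≈ 15.2725
y* = (k*)^α = 15.2725^0.5 ≈ 3.9080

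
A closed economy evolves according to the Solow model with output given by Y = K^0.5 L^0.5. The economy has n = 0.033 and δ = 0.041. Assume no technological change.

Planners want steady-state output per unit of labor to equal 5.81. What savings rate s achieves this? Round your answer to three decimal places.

Steady state requires s·f(k) = (n + δ)·k, i.e. s·k^α = (n + δ)·k.
Since y* = [s/(n + δ)]^(α/(1−α)), we have s/(n + δ) = (y*)^((1−α)/α) = 5.81^1 = 5.8100.
Therefore s = 5.8100 × (n + δ) = 5.8100 × 0.074 = 0.4299.

s ≈ 0.430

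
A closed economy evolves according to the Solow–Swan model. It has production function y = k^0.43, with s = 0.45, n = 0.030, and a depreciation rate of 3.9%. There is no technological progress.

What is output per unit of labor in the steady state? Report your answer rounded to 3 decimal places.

Steady state requires s·f(k) = (n + δ)·k, i.e. s·k^α = (n + δ)·k.
Rearranging, k^(1−α) = s / (n + δ).
k^0.57 = 0.45 / (0.030 + 0.039) = 0.45 / 0.069 = 6.5217
k* = 6.5217^(1/0.57) ≈ 26.8351
y* = (k*)^α = 26.8351^0.43 ≈ 4.1147

y* ≈ 4.115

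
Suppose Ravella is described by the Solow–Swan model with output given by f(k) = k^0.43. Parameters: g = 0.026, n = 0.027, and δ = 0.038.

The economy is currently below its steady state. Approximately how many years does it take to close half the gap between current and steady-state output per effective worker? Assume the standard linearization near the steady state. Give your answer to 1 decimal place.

Near the steady state the convergence rate is λ = (1 − α)(n + g + δ).
λ = (1 − 0.43) × 0.091 = 0.57 × 0.091 = 0.05187
Half-life = ln 2 / λ = 0.6931 / 0.05187 ≈ 13.36 years

half-life ≈ 13.4 years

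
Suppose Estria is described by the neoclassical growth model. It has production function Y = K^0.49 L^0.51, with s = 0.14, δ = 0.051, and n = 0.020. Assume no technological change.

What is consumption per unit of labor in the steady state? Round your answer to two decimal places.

Steady state requires s·f(k) = (n + δ)·k, i.e. s·k^α = (n + δ)·k.
Dividing both sides by k: k^(1−α) = s / (n + δ).
k^0.51 = 0.14 / (0.020 + 0.051) = 0.14 / 0.071 = 1.9718
k* = 1.9718^(1/0.51) ≈ 3.7858
y* = (k*)^α = 3.7858^0.49 ≈ 1.9200
c* = (1 − s)·y* = (1 − 0.14) × 1.9200 ≈ 1.6512

c* ≈ 1.65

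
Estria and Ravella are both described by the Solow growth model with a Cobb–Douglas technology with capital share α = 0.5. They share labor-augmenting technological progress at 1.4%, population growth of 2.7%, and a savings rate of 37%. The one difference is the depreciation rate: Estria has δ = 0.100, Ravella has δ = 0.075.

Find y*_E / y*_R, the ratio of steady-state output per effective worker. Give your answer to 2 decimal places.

y*_E / y*_R ≈ 0.82

Steady-state y* = [s/(n + g + δ)]^(α/(1−α)), so the ratio is [ (s_E/(n + g + δ)_E) / (s_R/(n + g + δ)_R) ]^1.
s_E/(n + g + δ)_E = 0.37/0.141 = 2.6241; s_R/(n + g + δ)_R = 0.37/0.116 = 3.1897.
Ratio = (2.6241/3.1897)^1 = 0.8227^1 ≈ 0.8227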